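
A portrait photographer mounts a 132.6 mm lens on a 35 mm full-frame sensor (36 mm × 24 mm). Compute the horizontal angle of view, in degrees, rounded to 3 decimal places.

15.461°

Angle of view α = 2·arctan(w/2f) with w = 36 mm and f = 132.6 mm.
w/2f = 0.13575; arctan(0.13575) ≈ 7.7305°, so α ≈ 15.4609°.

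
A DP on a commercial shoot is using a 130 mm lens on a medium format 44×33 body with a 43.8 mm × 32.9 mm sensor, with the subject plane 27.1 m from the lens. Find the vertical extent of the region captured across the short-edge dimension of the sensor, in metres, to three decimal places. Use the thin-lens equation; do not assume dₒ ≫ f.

dₒ: 27.1 m = 27100 mm.
Similar triangles through the lens centre give W/dₒ = h/dᵢ; with 1/f = 1/dₒ + 1/dᵢ this gives W = h·(dₒ − f)/f.
W = 32.9 mm × (27100 − 130) / 130 = 32.9 × 207.4615 ≈ 6825.485 mm = 6.82548 m.

6.825 m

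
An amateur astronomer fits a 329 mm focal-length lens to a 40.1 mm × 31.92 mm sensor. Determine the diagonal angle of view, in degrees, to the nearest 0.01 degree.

Sensor diagonal = √(40.1² + 31.92²) = √2626.8964 ≈ 51.2533 mm.
Angle of view α = 2·arctan(d/2f) with d = 51.2533 mm and f = 329 mm.
d/2f = 0.07789; arctan(0.07789) ≈ 4.4539°, so α ≈ 8.9078°.

8.91°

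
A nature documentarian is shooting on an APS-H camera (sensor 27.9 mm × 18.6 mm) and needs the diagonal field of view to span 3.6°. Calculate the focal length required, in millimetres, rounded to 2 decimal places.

Sensor diagonal = √(27.9² + 18.6²) = √1124.3700 ≈ 33.5316 mm.
From α = 2·arctan(d/2f) we get f = d / (2·tan(α/2)).
With d = 33.5316 mm and α/2 = 1.8°, tan(α/2) ≈ 0.03143, so f ≈ 33.5316 / 0.06285 ≈ 533.4968 mm.

533.50 mm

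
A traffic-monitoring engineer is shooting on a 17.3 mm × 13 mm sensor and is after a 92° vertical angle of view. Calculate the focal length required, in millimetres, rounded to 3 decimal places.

From α = 2·arctan(h/2f) we get f = h / (2·tan(α/2)).
With h = 13 mm and α/2 = 46°, tan(α/2) ≈ 1.03553, so f ≈ 13 / 2.07106 ≈ 6.2770 mm.

6.277 mm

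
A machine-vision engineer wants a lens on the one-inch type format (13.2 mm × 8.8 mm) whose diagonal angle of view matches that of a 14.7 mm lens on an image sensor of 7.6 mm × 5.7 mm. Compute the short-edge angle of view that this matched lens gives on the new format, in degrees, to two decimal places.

Sensor diagonal = √(7.6² + 5.7²) = √90.2500 ≈ 9.5000 mm.
Sensor diagonal = √(13.2² + 8.8²) = √251.6800 ≈ 15.8644 mm.
Equal diagonal AOV ⇒ f₂ = f₁ · 15.8644/9.5000 = 14.7 × 1.66994 ≈ 24.5481 mm.
Short-edge AOV on the new format = 2·arctan(8.8 / (2 × 24.5481)) = 2·arctan(0.17924) ≈ 20.3236°.

20.32°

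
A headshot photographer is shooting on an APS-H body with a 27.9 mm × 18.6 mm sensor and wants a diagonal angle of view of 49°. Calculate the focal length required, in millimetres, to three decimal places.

Sensor diagonal = √(27.9² + 18.6²) = √1124.3700 ≈ 33.5316 mm.
From α = 2·arctan(d/2f) we get f = d / (2·tan(α/2)).
With d = 33.5316 mm and α/2 = 24.5°, tan(α/2) ≈ 0.45573, so f ≈ 33.5316 / 0.91145 ≈ 36.7892 mm.

36.789 mm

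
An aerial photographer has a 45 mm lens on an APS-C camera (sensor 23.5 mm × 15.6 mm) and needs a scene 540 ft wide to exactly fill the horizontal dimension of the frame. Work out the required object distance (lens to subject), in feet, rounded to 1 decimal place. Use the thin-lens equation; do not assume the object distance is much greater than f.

1034.2 ft

W: 540 ft × 304.8 mm/ft = 164591.99 mm.
Magnification m = w/W = dᵢ/dₒ; combined with 1/f = 1/dₒ + 1/dᵢ this gives dₒ = f·(1 + W/w).
dₒ = 45 mm × (1 + 164592/23.5) = 45 × 7004.9147 ≈ 315221.160 mm = 315221.160/304.8 ft = 1034.19 ft.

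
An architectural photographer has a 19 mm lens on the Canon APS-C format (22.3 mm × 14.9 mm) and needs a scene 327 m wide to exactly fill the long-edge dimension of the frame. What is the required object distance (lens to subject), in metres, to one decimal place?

W: 327 m = 327000 mm.
Magnification m = w/W = dᵢ/dₒ; combined with 1/f = 1/dₒ + 1/dᵢ this gives dₒ = f·(1 + W/w).
dₒ = 19 mm × (1 + 327000/22.3) = 19 × 14664.6771 ≈ 278628.865 mm = 278.629 m.

278.6 m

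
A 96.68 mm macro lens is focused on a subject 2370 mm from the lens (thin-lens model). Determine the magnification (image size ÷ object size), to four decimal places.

Thin lens: 1/f = 1/dₒ + 1/dᵢ → 1/dᵢ = 1/96.68 − 1/2370 = 0.0099215 mm⁻¹, so dᵢ ≈ 100.7916 mm.
Magnification m = dᵢ/dₒ = 100.7916/2370 ≈ 0.04253.

0.0425×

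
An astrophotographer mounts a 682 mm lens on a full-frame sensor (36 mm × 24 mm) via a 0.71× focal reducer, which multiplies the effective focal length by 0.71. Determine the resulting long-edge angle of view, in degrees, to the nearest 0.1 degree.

4.3°

Effective focal length f = 682 × 0.71 = 484.22 mm.
α = 2·arctan(36 / (2 × 484.22)) = 2·arctan(0.03717) ≈ 4.2578°.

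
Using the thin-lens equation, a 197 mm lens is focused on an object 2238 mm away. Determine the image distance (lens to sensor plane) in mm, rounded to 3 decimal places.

216.015 mm

1/dᵢ = 1/f − 1/dₒ = 1/197 − 1/2238 = 0.0046293 mm⁻¹.
dᵢ = 1/0.0046293 ≈ 216.0147 mm.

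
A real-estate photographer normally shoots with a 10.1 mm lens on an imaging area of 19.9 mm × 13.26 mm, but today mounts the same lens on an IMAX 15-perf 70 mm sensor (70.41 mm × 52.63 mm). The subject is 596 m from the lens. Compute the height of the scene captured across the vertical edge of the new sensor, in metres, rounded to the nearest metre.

The focal length stays 10.1 mm; the relevant sensor dimension is now h = 52.63 mm. Object distance dₒ = 596 m = 596000 mm.
Thin-lens field height W = h·(dₒ − f)/f = 52.63 × (596000 − 10.1)/10.1 ≈ 3105638.459 mm = 3105.64 m.

3106 m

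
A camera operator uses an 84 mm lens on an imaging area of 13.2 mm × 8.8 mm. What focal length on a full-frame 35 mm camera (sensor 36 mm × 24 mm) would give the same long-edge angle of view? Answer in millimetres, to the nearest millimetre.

Equal angle of view means equal width/f ratio, so f₂ = f₁ · (width₂/width₁) = 84 × 36/13.2.
f₂ = 84 × 2.72727 ≈ 229.091 mm.

229 mm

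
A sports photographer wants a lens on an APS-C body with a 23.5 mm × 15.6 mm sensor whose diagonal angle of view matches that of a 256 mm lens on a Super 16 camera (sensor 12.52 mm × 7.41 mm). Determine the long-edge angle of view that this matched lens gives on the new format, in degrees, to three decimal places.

Sensor diagonal = √(12.52² + 7.41²) = √211.6585 ≈ 14.5485 mm.
Sensor diagonal = √(23.5² + 15.6²) = √795.6100 ≈ 28.2066 mm.
Equal diagonal AOV ⇒ f₂ = f₁ · 28.2066/14.5485 = 256 × 1.93880 ≈ 496.3319 mm.
Long-edge AOV on the new format = 2·arctan(23.5 / (2 × 496.3319)) = 2·arctan(0.02367) ≈ 2.7123°.

2.712°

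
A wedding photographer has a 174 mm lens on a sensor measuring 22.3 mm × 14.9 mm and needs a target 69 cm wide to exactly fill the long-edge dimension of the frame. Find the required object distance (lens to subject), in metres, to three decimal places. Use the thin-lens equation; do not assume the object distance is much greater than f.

5.558 m

W: 69 cm = 690 mm.
Magnification m = w/W = dᵢ/dₒ; combined with 1/f = 1/dₒ + 1/dᵢ this gives dₒ = f·(1 + W/w).
dₒ = 174 mm × (1 + 690/22.3) = 174 × 31.9417 ≈ 5557.857 mm = 5.55786 m.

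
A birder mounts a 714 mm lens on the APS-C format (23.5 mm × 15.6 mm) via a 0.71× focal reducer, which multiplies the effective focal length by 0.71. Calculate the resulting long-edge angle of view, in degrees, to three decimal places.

2.656°

Effective focal length f = 714 × 0.71 = 506.94 mm.
α = 2·arctan(23.5 / (2 × 506.94)) = 2·arctan(0.02318) ≈ 2.6556°.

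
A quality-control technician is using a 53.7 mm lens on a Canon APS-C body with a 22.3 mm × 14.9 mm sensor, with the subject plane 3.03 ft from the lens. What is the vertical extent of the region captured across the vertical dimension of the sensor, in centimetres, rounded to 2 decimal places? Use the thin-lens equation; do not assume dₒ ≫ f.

24.14 cm

dₒ: 3.03 ft × 304.8 mm/ft = 923.54 mm.
Similar triangles through the lens centre give W/dₒ = h/dᵢ; with 1/f = 1/dₒ + 1/dᵢ this gives W = h·(dₒ − f)/f.
W = 14.9 mm × (923.544 − 53.7) / 53.7 = 14.9 × 16.1982 ≈ 241.353 mm = 24.1353 cm.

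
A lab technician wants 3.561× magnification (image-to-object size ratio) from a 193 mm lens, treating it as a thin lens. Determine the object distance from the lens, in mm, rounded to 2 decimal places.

With m = dᵢ/dₒ and 1/f = 1/dₒ + 1/dᵢ, substituting dᵢ = m·dₒ gives 1/f = (1 + 1/m)/dₒ, hence dₒ = f·(1 + 1/m).
dₒ = 193 × (1 + 1/3.561) = 193 × 1.28082 ≈ 247.198 mm.

247.20 mm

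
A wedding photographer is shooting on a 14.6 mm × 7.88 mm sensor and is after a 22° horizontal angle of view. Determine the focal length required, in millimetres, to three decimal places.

37.555 mm

From α = 2·arctan(w/2f) we get f = w / (2·tan(α/2)).
With w = 14.6 mm and α/2 = 11°, tan(α/2) ≈ 0.19438, so f ≈ 14.6 / 0.38876 ≈ 37.5552 mm.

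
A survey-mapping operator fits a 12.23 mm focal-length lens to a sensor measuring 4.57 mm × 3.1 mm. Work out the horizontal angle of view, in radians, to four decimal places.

0.3694 rad

Angle of view α = 2·arctan(w/2f) with w = 4.57 mm and f = 12.23 mm.
w/2f = 0.18684; arctan(0.18684) ≈ 0.1847 rad, so α ≈ 0.3694 rad.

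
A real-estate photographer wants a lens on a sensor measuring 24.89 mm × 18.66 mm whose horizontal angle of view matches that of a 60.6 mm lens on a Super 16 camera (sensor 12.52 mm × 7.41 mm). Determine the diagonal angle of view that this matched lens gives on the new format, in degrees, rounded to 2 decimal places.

14.71°

Equal horizontal AOV ⇒ f₂ = f₁ · 24.89/12.52 = 60.6 × 1.98802 ≈ 120.4740 mm.
Sensor diagonal = √(24.89² + 18.66²) = √967.7077 ≈ 31.1080 mm.
Diagonal AOV on the new format = 2·arctan(31.1080 / (2 × 120.4740)) = 2·arctan(0.12911) ≈ 14.7132°.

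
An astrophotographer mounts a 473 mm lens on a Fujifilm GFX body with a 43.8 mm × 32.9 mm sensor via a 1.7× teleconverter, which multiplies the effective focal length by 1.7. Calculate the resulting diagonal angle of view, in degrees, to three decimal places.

3.902°

Effective focal length f = 473 × 1.7 = 804.1 mm.
Sensor diagonal = √(43.8² + 32.9²) = √3000.8500 ≈ 54.7800 mm.
α = 2·arctan(54.780 / (2 × 804.1)) = 2·arctan(0.03406) ≈ 3.9018°.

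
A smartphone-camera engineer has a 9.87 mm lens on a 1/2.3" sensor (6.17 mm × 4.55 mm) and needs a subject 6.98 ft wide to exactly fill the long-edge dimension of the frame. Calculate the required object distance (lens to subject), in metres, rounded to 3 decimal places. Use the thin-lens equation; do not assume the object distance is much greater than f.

3.413 m

W: 6.98 ft × 304.8 mm/ft = 2127.50 mm.
Magnification m = w/W = dᵢ/dₒ; combined with 1/f = 1/dₒ + 1/dᵢ this gives dₒ = f·(1 + W/w).
dₒ = 9.87 mm × (1 + 2127.5/6.17) = 9.87 × 345.8143 ≈ 3413.187 mm = 3.41319 m.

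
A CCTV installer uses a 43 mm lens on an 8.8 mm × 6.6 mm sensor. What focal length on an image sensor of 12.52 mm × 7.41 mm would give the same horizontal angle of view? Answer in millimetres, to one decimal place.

Equal angle of view means equal width/f ratio, so f₂ = f₁ · (width₂/width₁) = 43 × 12.52/8.8.
f₂ = 43 × 1.42273 ≈ 61.177 mm.

61.2 mm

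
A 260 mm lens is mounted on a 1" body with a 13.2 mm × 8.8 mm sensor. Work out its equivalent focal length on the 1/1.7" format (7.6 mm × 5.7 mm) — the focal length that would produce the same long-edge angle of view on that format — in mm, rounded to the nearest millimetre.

150 mm

Equal angle of view means equal width/f ratio, so f₂ = f₁ · (width₂/width₁) = 260 × 7.6/13.2.
f₂ = 260 × 0.57576 ≈ 149.697 mm.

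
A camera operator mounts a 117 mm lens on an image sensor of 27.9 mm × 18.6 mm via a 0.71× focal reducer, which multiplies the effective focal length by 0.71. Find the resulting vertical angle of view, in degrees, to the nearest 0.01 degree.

Effective focal length f = 117 × 0.71 = 83.07 mm.
α = 2·arctan(18.6 / (2 × 83.07)) = 2·arctan(0.11195) ≈ 12.7758°.

12.78°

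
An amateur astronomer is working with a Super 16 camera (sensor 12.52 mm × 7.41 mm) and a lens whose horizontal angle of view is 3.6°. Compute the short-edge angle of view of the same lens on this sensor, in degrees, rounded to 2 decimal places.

From the horizontal AOV: f = 12.52 / (2·tan(1.8°)) = 12.52 / 0.06285 ≈ 199.1964 mm.
Short-edge AOV = 2·arctan(7.41 / (2 × 199.1964)) = 2·arctan(0.01860) ≈ 2.1311°.

2.13°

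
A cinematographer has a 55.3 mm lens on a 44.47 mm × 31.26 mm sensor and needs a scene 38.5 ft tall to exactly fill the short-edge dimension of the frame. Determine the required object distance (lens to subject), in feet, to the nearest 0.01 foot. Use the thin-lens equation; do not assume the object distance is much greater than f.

W: 38.5 ft × 304.8 mm/ft = 11734.80 mm.
Magnification m = h/W = dᵢ/dₒ; combined with 1/f = 1/dₒ + 1/dᵢ this gives dₒ = f·(1 + W/h).
dₒ = 55.3 mm × (1 + 11734.8/31.26) = 55.3 × 376.3935 ≈ 20814.558 mm = 20814.558/304.8 ft = 68.2892 ft.

68.29 ft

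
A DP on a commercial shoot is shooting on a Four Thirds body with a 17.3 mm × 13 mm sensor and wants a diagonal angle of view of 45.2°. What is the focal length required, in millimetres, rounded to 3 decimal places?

Sensor diagonal = √(17.3² + 13²) = √468.2900 ≈ 21.6400 mm.
From α = 2·arctan(d/2f) we get f = d / (2·tan(α/2)).
With d = 21.6400 mm and α/2 = 22.6°, tan(α/2) ≈ 0.41626, so f ≈ 21.6400 / 0.83252 ≈ 25.9934 mm.

25.993 mm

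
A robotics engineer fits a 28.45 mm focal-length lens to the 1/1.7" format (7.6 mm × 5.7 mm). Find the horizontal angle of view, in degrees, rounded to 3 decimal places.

15.216°

Angle of view α = 2·arctan(w/2f) with w = 7.6 mm and f = 28.45 mm.
w/2f = 0.13357; arctan(0.13357) ≈ 7.6078°, so α ≈ 15.2157°.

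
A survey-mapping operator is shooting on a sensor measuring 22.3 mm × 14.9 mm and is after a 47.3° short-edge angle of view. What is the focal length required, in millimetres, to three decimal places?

17.012 mm

From α = 2·arctan(h/2f) we get f = h / (2·tan(α/2)).
With h = 14.9 mm and α/2 = 23.65°, tan(α/2) ≈ 0.43793, so f ≈ 14.9 / 0.87586 ≈ 17.0119 mm.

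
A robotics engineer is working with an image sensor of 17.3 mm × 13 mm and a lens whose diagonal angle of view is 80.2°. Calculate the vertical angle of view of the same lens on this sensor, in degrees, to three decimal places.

53.667°

Sensor diagonal = √(17.3² + 13²) = √468.2900 ≈ 21.6400 mm.
From the diagonal AOV: f = 21.6400 / (2·tan(40.1°)) = 21.6400 / 1.68416 ≈ 12.8492 mm.
Vertical AOV = 2·arctan(13 / (2 × 12.8492)) = 2·arctan(0.50587) ≈ 53.6669°.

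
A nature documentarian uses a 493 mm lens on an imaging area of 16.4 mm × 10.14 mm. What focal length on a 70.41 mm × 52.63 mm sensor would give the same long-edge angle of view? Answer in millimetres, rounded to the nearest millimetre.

2117 mm

Equal angle of view means equal width/f ratio, so f₂ = f₁ · (width₂/width₁) = 493 × 70.41/16.4.
f₂ = 493 × 4.29329 ≈ 2116.593 mm.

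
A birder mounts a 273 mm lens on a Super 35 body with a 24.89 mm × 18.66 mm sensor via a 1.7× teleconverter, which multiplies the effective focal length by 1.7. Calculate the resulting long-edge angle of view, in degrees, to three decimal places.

3.072°

Effective focal length f = 273 × 1.7 = 464.1 mm.
α = 2·arctan(24.89 / (2 × 464.1)) = 2·arctan(0.02682) ≈ 3.0721°.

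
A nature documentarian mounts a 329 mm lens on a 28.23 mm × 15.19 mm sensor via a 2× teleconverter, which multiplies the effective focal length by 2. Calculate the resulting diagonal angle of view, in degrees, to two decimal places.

2.79°

Effective focal length f = 329 × 2 = 658 mm.
Sensor diagonal = √(28.23² + 15.19²) = √1027.6690 ≈ 32.0573 mm.
α = 2·arctan(32.057 / (2 × 658)) = 2·arctan(0.02436) ≈ 2.7909°.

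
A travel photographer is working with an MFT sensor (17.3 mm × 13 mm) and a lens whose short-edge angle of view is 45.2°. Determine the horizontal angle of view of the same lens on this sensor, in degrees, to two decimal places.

From the short-edge AOV: f = 13 / (2·tan(22.6°)) = 13 / 0.83252 ≈ 15.6152 mm.
Horizontal AOV = 2·arctan(17.3 / (2 × 15.6152)) = 2·arctan(0.55395) ≈ 57.9682°.

57.97°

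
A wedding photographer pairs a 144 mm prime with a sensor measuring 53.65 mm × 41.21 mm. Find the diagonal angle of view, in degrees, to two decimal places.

Sensor diagonal = √(53.65² + 41.21²) = √4576.5866 ≈ 67.6505 mm.
Angle of view α = 2·arctan(d/2f) with d = 67.6505 mm and f = 144 mm.
d/2f = 0.23490; arctan(0.23490) ≈ 13.2190°, so α ≈ 26.4380°.

26.44°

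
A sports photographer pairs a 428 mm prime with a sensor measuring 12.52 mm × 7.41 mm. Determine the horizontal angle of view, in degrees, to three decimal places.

Angle of view α = 2·arctan(w/2f) with w = 12.52 mm and f = 428 mm.
w/2f = 0.01463; arctan(0.01463) ≈ 0.8380°, so α ≈ 1.6759°.

1.676°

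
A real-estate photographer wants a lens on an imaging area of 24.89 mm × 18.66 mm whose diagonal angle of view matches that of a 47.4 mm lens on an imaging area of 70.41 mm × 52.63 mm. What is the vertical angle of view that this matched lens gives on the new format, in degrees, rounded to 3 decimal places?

58.168°

Sensor diagonal = √(70.41² + 52.63²) = √7727.4850 ≈ 87.9061 mm.
Sensor diagonal = √(24.89² + 18.66²) = √967.7077 ≈ 31.1080 mm.
Equal diagonal AOV ⇒ f₂ = f₁ · 31.1080/87.9061 = 47.4 × 0.35388 ≈ 16.7738 mm.
Vertical AOV on the new format = 2·arctan(18.66 / (2 × 16.7738)) = 2·arctan(0.55622) ≈ 58.1678°.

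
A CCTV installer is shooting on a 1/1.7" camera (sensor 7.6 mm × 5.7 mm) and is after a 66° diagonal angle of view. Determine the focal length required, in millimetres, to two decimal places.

7.31 mm

Sensor diagonal = √(7.6² + 5.7²) = √90.2500 ≈ 9.5000 mm.
From α = 2·arctan(d/2f) we get f = d / (2·tan(α/2)).
With d = 9.5000 mm and α/2 = 33°, tan(α/2) ≈ 0.64941, so f ≈ 9.5000 / 1.29882 ≈ 7.3144 mm.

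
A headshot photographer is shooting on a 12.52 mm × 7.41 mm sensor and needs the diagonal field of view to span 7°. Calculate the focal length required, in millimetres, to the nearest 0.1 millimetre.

Sensor diagonal = √(12.52² + 7.41²) = √211.6585 ≈ 14.5485 mm.
From α = 2·arctan(d/2f) we get f = d / (2·tan(α/2)).
With d = 14.5485 mm and α/2 = 3.5°, tan(α/2) ≈ 0.06116, so f ≈ 14.5485 / 0.12233 ≈ 118.9328 mm.

118.9 mm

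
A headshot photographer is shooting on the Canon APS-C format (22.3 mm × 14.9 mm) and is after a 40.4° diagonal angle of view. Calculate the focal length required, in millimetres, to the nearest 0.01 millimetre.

Sensor diagonal = √(22.3² + 14.9²) = √719.3000 ≈ 26.8198 mm.
From α = 2·arctan(d/2f) we get f = d / (2·tan(α/2)).
With d = 26.8198 mm and α/2 = 20.2°, tan(α/2) ≈ 0.36793, so f ≈ 26.8198 / 0.73586 ≈ 36.4470 mm.

36.45 mm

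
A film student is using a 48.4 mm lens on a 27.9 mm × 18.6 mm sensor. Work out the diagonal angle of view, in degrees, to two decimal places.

Sensor diagonal = √(27.9² + 18.6²) = √1124.3700 ≈ 33.5316 mm.
Angle of view α = 2·arctan(d/2f) with d = 33.5316 mm and f = 48.4 mm.
d/2f = 0.34640; arctan(0.34640) ≈ 19.1061°, so α ≈ 38.2123°.

38.21°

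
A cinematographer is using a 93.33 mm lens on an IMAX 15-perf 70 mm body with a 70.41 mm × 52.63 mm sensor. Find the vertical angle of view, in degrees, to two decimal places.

Angle of view α = 2·arctan(h/2f) with h = 52.63 mm and f = 93.33 mm.
h/2f = 0.28196; arctan(0.28196) ≈ 15.7461°, so α ≈ 31.4923°.

31.49°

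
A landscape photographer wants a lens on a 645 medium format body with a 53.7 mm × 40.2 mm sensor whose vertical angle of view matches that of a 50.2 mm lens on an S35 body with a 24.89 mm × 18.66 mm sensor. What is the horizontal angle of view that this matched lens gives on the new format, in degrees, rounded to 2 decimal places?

Equal vertical AOV ⇒ f₂ = f₁ · 40.2/18.66 = 50.2 × 2.15434 ≈ 108.1479 mm.
Horizontal AOV on the new format = 2·arctan(53.7 / (2 × 108.1479)) = 2·arctan(0.24827) ≈ 27.8859°.

27.89°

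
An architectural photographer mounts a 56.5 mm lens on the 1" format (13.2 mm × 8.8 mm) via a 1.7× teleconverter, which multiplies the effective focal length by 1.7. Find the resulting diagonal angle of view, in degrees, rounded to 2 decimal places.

9.44°

Effective focal length f = 56.5 × 1.7 = 96.05 mm.
Sensor diagonal = √(13.2² + 8.8²) = √251.6800 ≈ 15.8644 mm.
α = 2·arctan(15.864 / (2 × 96.05)) = 2·arctan(0.08258) ≈ 9.4420°.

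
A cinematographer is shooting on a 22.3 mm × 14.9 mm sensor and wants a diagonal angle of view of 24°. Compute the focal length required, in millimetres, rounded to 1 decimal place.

Sensor diagonal = √(22.3² + 14.9²) = √719.3000 ≈ 26.8198 mm.
From α = 2·arctan(d/2f) we get f = d / (2·tan(α/2)).
With d = 26.8198 mm and α/2 = 12°, tan(α/2) ≈ 0.21256, so f ≈ 26.8198 / 0.42511 ≈ 63.0885 mm.

63.1 mm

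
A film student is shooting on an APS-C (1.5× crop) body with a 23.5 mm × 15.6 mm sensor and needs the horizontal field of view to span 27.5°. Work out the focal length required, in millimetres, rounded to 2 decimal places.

48.02 mm

From α = 2·arctan(w/2f) we get f = w / (2·tan(α/2)).
With w = 23.5 mm and α/2 = 13.75°, tan(α/2) ≈ 0.24470, so f ≈ 23.5 / 0.48940 ≈ 48.0183 mm.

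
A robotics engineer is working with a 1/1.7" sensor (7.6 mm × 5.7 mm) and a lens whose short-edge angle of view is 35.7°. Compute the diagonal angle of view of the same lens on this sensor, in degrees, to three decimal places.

56.446°

From the short-edge AOV: f = 5.7 / (2·tan(17.85°)) = 5.7 / 0.64406 ≈ 8.8502 mm.
Sensor diagonal = √(7.6² + 5.7²) = √90.2500 ≈ 9.5000 mm.
Diagonal AOV = 2·arctan(9.5000 / (2 × 8.8502)) = 2·arctan(0.53671) ≈ 56.4461°.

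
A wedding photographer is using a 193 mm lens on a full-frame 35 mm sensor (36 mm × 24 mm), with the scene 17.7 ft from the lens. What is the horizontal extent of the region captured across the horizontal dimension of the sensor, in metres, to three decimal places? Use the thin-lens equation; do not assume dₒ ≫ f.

dₒ: 17.7 ft × 304.8 mm/ft = 5394.96 mm.
Similar triangles through the lens centre give W/dₒ = w/dᵢ; with 1/f = 1/dₒ + 1/dᵢ this gives W = w·(dₒ − f)/f.
W = 36 mm × (5394.96 − 193) / 193 = 36 × 26.9532 ≈ 970.314 mm = 0.970314 m.

0.970 m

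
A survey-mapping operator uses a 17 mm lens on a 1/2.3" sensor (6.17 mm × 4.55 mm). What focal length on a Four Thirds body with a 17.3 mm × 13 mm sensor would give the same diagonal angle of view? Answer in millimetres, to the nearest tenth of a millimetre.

48.0 mm

Sensor diagonal = √(6.17² + 4.55²) = √58.7714 ≈ 7.6663 mm.
Sensor diagonal = √(17.3² + 13²) = √468.2900 ≈ 21.6400 mm.
Equal angle of view means equal diagonal/f ratio, so f₂ = f₁ · (diagonal₂/diagonal₁) = 17 × 21.6400/7.6663.
f₂ = 17 × 2.82276 ≈ 47.987 mm.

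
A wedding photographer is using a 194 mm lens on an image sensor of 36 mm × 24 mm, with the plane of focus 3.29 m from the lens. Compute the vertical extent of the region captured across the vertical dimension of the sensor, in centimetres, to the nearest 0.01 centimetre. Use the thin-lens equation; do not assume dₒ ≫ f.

38.30 cm

dₒ: 3.29 m = 3290 mm.
Similar triangles through the lens centre give W/dₒ = h/dᵢ; with 1/f = 1/dₒ + 1/dᵢ this gives W = h·(dₒ − f)/f.
W = 24 mm × (3290 − 194) / 194 = 24 × 15.9588 ≈ 383.010 mm = 38.301 cm.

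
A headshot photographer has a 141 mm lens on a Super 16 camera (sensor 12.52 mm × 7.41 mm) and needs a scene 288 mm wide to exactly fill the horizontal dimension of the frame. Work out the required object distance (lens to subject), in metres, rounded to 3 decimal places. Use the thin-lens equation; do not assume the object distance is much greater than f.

Magnification m = w/W = dᵢ/dₒ; combined with 1/f = 1/dₒ + 1/dᵢ this gives dₒ = f·(1 + W/w).
dₒ = 141 mm × (1 + 288/12.52) = 141 × 24.0032 ≈ 3384.450 mm = 3.38445 m.

3.384 m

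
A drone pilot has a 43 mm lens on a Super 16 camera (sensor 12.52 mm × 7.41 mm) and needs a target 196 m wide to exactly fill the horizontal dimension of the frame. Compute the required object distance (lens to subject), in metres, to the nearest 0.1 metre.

W: 196 m = 196000 mm.
Magnification m = w/W = dᵢ/dₒ; combined with 1/f = 1/dₒ + 1/dᵢ this gives dₒ = f·(1 + W/w).
dₒ = 43 mm × (1 + 196000/12.52) = 43 × 15655.9521 ≈ 673205.939 mm = 673.206 m.

673.2 m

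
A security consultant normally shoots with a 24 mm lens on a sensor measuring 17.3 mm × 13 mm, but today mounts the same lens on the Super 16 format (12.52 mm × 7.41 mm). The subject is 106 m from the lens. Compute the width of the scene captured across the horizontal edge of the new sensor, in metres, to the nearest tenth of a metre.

The focal length stays 24 mm; the relevant sensor dimension is now w = 12.52 mm. Object distance dₒ = 106 m = 106000 mm.
Thin-lens field width W = w·(dₒ − f)/f = 12.52 × (106000 − 24)/24 ≈ 55284.147 mm = 55.2841 m.

55.3 m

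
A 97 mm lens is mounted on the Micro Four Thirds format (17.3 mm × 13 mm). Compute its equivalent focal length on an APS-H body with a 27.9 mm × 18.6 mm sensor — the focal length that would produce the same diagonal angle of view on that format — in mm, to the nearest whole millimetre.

150 mm

Sensor diagonal = √(17.3² + 13²) = √468.2900 ≈ 21.6400 mm.
Sensor diagonal = √(27.9² + 18.6²) = √1124.3700 ≈ 33.5316 mm.
Equal angle of view means equal diagonal/f ratio, so f₂ = f₁ · (diagonal₂/diagonal₁) = 97 × 33.5316/21.6400.
f₂ = 97 × 1.54952 ≈ 150.303 mm.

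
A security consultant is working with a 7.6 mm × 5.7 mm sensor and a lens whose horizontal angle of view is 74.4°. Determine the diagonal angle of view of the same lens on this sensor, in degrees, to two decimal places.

From the horizontal AOV: f = 7.6 / (2·tan(37.2°)) = 7.6 / 1.51808 ≈ 5.0063 mm.
Sensor diagonal = √(7.6² + 5.7²) = √90.2500 ≈ 9.5000 mm.
Diagonal AOV = 2·arctan(9.5000 / (2 × 5.0063)) = 2·arctan(0.94880) ≈ 86.9902°.

86.99°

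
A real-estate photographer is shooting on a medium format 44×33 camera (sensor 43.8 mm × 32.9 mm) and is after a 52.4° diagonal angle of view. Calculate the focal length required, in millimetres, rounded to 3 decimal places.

55.664 mm

Sensor diagonal = √(43.8² + 32.9²) = √3000.8500 ≈ 54.7800 mm.
From α = 2·arctan(d/2f) we get f = d / (2·tan(α/2)).
With d = 54.7800 mm and α/2 = 26.2°, tan(α/2) ≈ 0.49206, so f ≈ 54.7800 / 0.98412 ≈ 55.6638 mm.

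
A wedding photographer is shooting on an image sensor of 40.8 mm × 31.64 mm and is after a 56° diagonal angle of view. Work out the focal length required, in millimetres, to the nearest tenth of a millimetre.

48.6 mm

Sensor diagonal = √(40.8² + 31.64²) = √2665.7296 ≈ 51.6307 mm.
From α = 2·arctan(d/2f) we get f = d / (2·tan(α/2)).
With d = 51.6307 mm and α/2 = 28°, tan(α/2) ≈ 0.53171, so f ≈ 51.6307 / 1.06342 ≈ 48.5516 mm.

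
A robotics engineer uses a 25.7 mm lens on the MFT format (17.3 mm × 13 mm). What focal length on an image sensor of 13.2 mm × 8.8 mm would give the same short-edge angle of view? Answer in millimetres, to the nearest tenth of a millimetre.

Equal angle of view means equal height/f ratio, so f₂ = f₁ · (height₂/height₁) = 25.7 × 8.8/13.
f₂ = 25.7 × 0.67692 ≈ 17.397 mm.

17.4 mm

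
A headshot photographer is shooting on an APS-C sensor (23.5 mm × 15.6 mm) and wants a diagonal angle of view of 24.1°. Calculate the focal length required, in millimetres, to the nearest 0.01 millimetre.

66.07 mm

Sensor diagonal = √(23.5² + 15.6²) = √795.6100 ≈ 28.2066 mm.
From α = 2·arctan(d/2f) we get f = d / (2·tan(α/2)).
With d = 28.2066 mm and α/2 = 12.05°, tan(α/2) ≈ 0.21347, so f ≈ 28.2066 / 0.42694 ≈ 66.0672 mm.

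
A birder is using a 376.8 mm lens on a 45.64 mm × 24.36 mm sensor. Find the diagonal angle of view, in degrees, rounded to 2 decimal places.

Sensor diagonal = √(45.64² + 24.36²) = √2676.4192 ≈ 51.7341 mm.
Angle of view α = 2·arctan(d/2f) with d = 51.7341 mm and f = 376.8 mm.
d/2f = 0.06865; arctan(0.06865) ≈ 3.9272°, so α ≈ 7.8543°.

7.85°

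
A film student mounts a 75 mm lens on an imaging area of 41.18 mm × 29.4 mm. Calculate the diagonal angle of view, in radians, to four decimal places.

Sensor diagonal = √(41.18² + 29.4²) = √2560.1524 ≈ 50.5979 mm.
Angle of view α = 2·arctan(d/2f) with d = 50.5979 mm and f = 75 mm.
d/2f = 0.33732; arctan(0.33732) ≈ 0.3253 rad, so α ≈ 0.6507 rad.

0.6507 rad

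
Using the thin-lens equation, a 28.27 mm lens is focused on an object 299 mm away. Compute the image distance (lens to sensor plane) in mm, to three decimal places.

1/dᵢ = 1/f − 1/dₒ = 1/28.27 − 1/299 = 0.0320287 mm⁻¹.
dᵢ = 1/0.0320287 ≈ 31.2220 mm.

31.222 mm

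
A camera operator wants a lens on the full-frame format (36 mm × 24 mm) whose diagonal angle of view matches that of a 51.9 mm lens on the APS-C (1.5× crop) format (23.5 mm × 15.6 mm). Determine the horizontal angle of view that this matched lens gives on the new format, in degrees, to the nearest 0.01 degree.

Sensor diagonal = √(23.5² + 15.6²) = √795.6100 ≈ 28.2066 mm.
Sensor diagonal = √(36² + 24²) = √1872.0000 ≈ 43.2666 mm.
Equal diagonal AOV ⇒ f₂ = f₁ · 43.2666/28.2066 = 51.9 × 1.53392 ≈ 79.6105 mm.
Horizontal AOV on the new format = 2·arctan(36 / (2 × 79.6105)) = 2·arctan(0.22610) ≈ 25.4808°.

25.48°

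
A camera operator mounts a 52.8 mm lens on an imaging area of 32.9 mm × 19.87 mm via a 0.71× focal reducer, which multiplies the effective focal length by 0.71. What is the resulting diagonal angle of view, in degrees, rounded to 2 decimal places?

54.28°

Effective focal length f = 52.8 × 0.71 = 37.488 mm.
Sensor diagonal = √(32.9² + 19.87²) = √1477.2269 ≈ 38.4347 mm.
α = 2·arctan(38.435 / (2 × 37.488)) = 2·arctan(0.51263) ≈ 54.2818°.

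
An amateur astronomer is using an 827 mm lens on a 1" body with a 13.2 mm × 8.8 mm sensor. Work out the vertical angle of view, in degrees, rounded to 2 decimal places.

Angle of view α = 2·arctan(h/2f) with h = 8.8 mm and f = 827 mm.
h/2f = 0.00532; arctan(0.00532) ≈ 0.3048°, so α ≈ 0.6097°.

0.61°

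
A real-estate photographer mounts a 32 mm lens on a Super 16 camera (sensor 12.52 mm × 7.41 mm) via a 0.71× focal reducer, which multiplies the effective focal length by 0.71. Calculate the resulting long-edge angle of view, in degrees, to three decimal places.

30.809°

Effective focal length f = 32 × 0.71 = 22.72 mm.
α = 2·arctan(12.52 / (2 × 22.72)) = 2·arctan(0.27553) ≈ 30.8088°.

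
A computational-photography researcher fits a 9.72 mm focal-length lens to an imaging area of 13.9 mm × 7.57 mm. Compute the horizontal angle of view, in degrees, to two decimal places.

71.13°

Angle of view α = 2·arctan(w/2f) with w = 13.9 mm and f = 9.72 mm.
w/2f = 0.71502; arctan(0.71502) ≈ 35.5655°, so α ≈ 71.1311°.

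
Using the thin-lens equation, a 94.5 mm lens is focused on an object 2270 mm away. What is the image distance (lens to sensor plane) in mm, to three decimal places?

98.605 mm

1/dᵢ = 1/f − 1/dₒ = 1/94.5 − 1/2270 = 0.0101415 mm⁻¹.
dᵢ = 1/0.0101415 ≈ 98.6049 mm.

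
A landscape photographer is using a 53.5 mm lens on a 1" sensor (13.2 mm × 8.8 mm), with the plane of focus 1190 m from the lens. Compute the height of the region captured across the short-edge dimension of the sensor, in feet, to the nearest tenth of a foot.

642.2 ft

dₒ: 1190 m = 1.19e+06 mm.
Similar triangles through the lens centre give W/dₒ = h/dᵢ; with 1/f = 1/dₒ + 1/dᵢ this gives W = h·(dₒ − f)/f.
W = 8.8 mm × (1.19e+06 − 53.5) / 53.5 = 8.8 × 22241.9907 ≈ 195729.518 mm = 195729.518/304.8 ft = 642.157 ft.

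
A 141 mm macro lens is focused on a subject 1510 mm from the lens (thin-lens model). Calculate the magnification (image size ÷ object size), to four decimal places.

Thin lens: 1/f = 1/dₒ + 1/dᵢ → 1/dᵢ = 1/141 − 1/1510 = 0.0064299 mm⁻¹, so dᵢ ≈ 155.5223 mm.
Magnification m = dᵢ/dₒ = 155.5223/1510 ≈ 0.10299.

0.1030×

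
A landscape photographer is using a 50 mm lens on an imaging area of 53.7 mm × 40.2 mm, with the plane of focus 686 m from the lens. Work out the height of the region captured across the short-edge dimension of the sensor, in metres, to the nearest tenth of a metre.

551.5 m

dₒ: 686 m = 686000 mm.
Similar triangles through the lens centre give W/dₒ = h/dᵢ; with 1/f = 1/dₒ + 1/dᵢ this gives W = h·(dₒ − f)/f.
W = 40.2 mm × (686000 − 50) / 50 = 40.2 × 13719.0000 ≈ 551503.800 mm = 551.504 m.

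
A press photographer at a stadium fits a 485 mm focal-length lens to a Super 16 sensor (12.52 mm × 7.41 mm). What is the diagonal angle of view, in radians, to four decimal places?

0.0300 rad

Sensor diagonal = √(12.52² + 7.41²) = √211.6585 ≈ 14.5485 mm.
Angle of view α = 2·arctan(d/2f) with d = 14.5485 mm and f = 485 mm.
d/2f = 0.01500; arctan(0.01500) ≈ 0.0150 rad, so α ≈ 0.0300 rad.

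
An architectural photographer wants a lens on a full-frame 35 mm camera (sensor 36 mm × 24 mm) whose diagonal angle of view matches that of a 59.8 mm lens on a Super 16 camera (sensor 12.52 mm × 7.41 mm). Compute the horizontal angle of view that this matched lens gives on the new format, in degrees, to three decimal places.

Sensor diagonal = √(12.52² + 7.41²) = √211.6585 ≈ 14.5485 mm.
Sensor diagonal = √(36² + 24²) = √1872.0000 ≈ 43.2666 mm.
Equal diagonal AOV ⇒ f₂ = f₁ · 43.2666/14.5485 = 59.8 × 2.97396 ≈ 177.8428 mm.
Horizontal AOV on the new format = 2·arctan(36 / (2 × 177.8428)) = 2·arctan(0.10121) ≈ 11.5588°.

11.559°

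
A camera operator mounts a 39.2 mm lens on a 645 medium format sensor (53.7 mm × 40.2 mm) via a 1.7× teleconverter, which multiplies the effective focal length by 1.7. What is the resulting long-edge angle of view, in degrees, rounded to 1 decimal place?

43.9°

Effective focal length f = 39.2 × 1.7 = 66.64 mm.
α = 2·arctan(53.7 / (2 × 66.64)) = 2·arctan(0.40291) ≈ 43.8901°.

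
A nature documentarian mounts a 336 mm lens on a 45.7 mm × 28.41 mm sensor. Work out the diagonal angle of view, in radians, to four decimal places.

Sensor diagonal = √(45.7² + 28.41²) = √2895.6181 ≈ 53.8109 mm.
Angle of view α = 2·arctan(d/2f) with d = 53.8109 mm and f = 336 mm.
d/2f = 0.08008; arctan(0.08008) ≈ 0.0799 rad, so α ≈ 0.1598 rad.

0.1598 rad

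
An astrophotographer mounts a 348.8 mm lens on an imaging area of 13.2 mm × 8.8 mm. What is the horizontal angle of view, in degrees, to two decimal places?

2.17°

Angle of view α = 2·arctan(w/2f) with w = 13.2 mm and f = 348.8 mm.
w/2f = 0.01892; arctan(0.01892) ≈ 1.0840°, so α ≈ 2.1680°.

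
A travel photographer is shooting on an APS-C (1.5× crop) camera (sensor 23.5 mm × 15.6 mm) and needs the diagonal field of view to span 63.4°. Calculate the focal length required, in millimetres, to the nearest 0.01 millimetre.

Sensor diagonal = √(23.5² + 15.6²) = √795.6100 ≈ 28.2066 mm.
From α = 2·arctan(d/2f) we get f = d / (2·tan(α/2)).
With d = 28.2066 mm and α/2 = 31.7°, tan(α/2) ≈ 0.61761, so f ≈ 28.2066 / 1.23523 ≈ 22.8352 mm.

22.84 mm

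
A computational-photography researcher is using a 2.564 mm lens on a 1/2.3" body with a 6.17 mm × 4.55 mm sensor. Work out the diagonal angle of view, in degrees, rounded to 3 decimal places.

112.442°

Sensor diagonal = √(6.17² + 4.55²) = √58.7714 ≈ 7.6663 mm.
Angle of view α = 2·arctan(d/2f) with d = 7.6663 mm and f = 2.564 mm.
d/2f = 1.49498; arctan(1.49498) ≈ 56.2212°, so α ≈ 112.4424°.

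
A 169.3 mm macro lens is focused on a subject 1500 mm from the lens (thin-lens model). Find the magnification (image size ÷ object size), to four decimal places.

Thin lens: 1/f = 1/dₒ + 1/dᵢ → 1/dᵢ = 1/169.3 − 1/1500 = 0.0052400 mm⁻¹, so dᵢ ≈ 190.8394 mm.
Magnification m = dᵢ/dₒ = 190.8394/1500 ≈ 0.12723.

0.1272×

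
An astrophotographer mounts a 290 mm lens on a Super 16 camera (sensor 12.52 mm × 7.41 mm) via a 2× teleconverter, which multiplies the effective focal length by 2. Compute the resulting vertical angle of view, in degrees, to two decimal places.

0.73°

Effective focal length f = 290 × 2 = 580 mm.
α = 2·arctan(7.41 / (2 × 580)) = 2·arctan(0.00639) ≈ 0.7320°.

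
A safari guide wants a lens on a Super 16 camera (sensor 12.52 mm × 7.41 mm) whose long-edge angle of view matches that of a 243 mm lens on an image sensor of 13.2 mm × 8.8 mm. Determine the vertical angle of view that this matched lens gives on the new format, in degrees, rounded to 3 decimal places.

1.842°

Equal long-edge AOV ⇒ f₂ = f₁ · 12.52/13.2 = 243 × 0.94848 ≈ 230.4818 mm.
Vertical AOV on the new format = 2·arctan(7.41 / (2 × 230.4818)) = 2·arctan(0.01608) ≈ 1.8419°.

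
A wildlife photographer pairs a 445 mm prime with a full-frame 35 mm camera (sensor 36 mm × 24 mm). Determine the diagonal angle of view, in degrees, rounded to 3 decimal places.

5.566°

Sensor diagonal = √(36² + 24²) = √1872.0000 ≈ 43.2666 mm.
Angle of view α = 2·arctan(d/2f) with d = 43.2666 mm and f = 445 mm.
d/2f = 0.04861; arctan(0.04861) ≈ 2.7832°, so α ≈ 5.5664°.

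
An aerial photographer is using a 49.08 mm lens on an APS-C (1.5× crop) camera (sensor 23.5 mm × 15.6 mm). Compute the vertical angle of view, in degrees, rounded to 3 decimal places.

Angle of view α = 2·arctan(h/2f) with h = 15.6 mm and f = 49.08 mm.
h/2f = 0.15892; arctan(0.15892) ≈ 9.0302°, so α ≈ 18.0603°.

18.060°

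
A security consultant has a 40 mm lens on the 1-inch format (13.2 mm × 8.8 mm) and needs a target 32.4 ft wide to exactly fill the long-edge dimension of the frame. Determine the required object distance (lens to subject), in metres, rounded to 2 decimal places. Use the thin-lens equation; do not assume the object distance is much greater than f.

29.97 m

W: 32.4 ft × 304.8 mm/ft = 9875.52 mm.
Magnification m = w/W = dᵢ/dₒ; combined with 1/f = 1/dₒ + 1/dᵢ this gives dₒ = f·(1 + W/w).
dₒ = 40 mm × (1 + 9875.52/13.2) = 40 × 749.1454 ≈ 29965.817 mm = 29.9658 m.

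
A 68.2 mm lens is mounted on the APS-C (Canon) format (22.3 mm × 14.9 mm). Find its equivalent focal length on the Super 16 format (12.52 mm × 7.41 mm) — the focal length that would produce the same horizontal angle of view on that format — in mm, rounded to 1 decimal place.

38.3 mm

Equal angle of view means equal width/f ratio, so f₂ = f₁ · (width₂/width₁) = 68.2 × 12.52/22.3.
f₂ = 68.2 × 0.56143 ≈ 38.290 mm.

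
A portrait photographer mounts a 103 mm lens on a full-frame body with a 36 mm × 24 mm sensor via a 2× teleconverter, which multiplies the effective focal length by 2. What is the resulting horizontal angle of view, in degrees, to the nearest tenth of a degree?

10.0°

Effective focal length f = 103 × 2 = 206 mm.
α = 2·arctan(36 / (2 × 206)) = 2·arctan(0.08738) ≈ 9.9875°.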